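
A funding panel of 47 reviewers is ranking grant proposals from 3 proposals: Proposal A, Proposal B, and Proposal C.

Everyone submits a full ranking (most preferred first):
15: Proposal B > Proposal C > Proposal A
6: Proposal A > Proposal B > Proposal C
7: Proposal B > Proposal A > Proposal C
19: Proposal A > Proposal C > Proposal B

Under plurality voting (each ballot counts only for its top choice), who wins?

Proposal A

First-place votes: Proposal A 25, Proposal B 22, Proposal C 0.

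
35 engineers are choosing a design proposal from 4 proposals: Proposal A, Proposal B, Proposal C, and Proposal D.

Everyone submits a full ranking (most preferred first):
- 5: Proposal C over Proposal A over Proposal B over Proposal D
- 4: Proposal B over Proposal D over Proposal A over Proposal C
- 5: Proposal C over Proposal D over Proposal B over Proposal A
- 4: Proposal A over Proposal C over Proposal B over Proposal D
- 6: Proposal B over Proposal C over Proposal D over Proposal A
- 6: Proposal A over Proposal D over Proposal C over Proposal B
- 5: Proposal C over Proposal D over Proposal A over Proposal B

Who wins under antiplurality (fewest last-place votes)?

Last-place votes: Proposal A 11, Proposal B 11, Proposal C 4, Proposal D 9.

Proposal C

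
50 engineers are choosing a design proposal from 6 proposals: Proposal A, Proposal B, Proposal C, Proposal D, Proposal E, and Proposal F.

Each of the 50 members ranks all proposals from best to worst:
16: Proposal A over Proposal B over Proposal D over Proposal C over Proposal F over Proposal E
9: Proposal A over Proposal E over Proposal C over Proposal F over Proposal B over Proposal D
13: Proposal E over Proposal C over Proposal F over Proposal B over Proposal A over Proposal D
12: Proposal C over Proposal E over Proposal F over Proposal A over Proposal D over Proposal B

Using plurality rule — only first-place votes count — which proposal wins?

Proposal A

First-place votes: Proposal A 25, Proposal B 0, Proposal C 12, Proposal D 0, Proposal E 13, Proposal F 0.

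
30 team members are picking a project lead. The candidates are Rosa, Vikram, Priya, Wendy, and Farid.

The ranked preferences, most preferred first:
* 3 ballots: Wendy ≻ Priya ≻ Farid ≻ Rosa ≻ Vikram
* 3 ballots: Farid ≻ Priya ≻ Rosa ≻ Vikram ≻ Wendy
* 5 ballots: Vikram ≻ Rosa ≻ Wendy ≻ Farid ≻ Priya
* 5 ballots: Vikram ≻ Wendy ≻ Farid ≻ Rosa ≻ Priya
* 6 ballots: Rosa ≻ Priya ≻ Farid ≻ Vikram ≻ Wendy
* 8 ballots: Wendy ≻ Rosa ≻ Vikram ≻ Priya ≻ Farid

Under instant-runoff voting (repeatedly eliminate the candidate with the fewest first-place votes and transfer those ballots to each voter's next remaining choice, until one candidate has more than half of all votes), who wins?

Round 1: Rosa 6, Vikram 10, Priya 0, Wendy 11, Farid 3. Priya eliminated.
Round 2: Rosa 6, Vikram 10, Wendy 11, Farid 3. Farid eliminated.
Round 3: Rosa 9, Vikram 10, Wendy 11. Rosa eliminated.
Round 4: Vikram 19, Wendy 11. Vikram has a majority (≥16).

Vikram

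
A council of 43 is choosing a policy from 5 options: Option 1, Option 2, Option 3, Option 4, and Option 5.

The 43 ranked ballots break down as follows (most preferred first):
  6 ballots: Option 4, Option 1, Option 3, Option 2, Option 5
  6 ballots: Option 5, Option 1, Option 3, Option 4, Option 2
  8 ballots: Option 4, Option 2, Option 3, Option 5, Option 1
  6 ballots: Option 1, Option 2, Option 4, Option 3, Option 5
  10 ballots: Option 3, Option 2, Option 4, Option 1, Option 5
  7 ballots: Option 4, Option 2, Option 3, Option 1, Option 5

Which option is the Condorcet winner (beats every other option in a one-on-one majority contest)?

Option 4 vs Option 1: 31–12
Option 4 vs Option 2: 27–16
Option 4 vs Option 3: 27–16
Option 4 vs Option 5: 37–6
Option 4 beats every other option.

Option 4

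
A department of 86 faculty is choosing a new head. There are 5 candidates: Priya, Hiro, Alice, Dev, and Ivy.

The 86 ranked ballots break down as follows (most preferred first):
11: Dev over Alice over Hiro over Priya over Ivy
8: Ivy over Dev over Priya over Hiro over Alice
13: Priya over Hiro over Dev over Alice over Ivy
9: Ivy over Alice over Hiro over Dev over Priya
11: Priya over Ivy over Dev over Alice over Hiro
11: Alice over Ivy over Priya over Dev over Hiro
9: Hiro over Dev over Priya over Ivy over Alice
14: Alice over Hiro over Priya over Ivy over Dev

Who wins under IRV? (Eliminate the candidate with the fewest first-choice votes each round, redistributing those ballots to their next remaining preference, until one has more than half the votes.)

Dev

Round 1: Priya 24, Hiro 9, Alice 25, Dev 11, Ivy 17. Hiro eliminated.
Round 2: Priya 24, Alice 25, Dev 20, Ivy 17. Ivy eliminated.
Round 3: Priya 24, Alice 34, Dev 28. Priya eliminated.
Round 4: Alice 34, Dev 52. Dev has a majority (≥44).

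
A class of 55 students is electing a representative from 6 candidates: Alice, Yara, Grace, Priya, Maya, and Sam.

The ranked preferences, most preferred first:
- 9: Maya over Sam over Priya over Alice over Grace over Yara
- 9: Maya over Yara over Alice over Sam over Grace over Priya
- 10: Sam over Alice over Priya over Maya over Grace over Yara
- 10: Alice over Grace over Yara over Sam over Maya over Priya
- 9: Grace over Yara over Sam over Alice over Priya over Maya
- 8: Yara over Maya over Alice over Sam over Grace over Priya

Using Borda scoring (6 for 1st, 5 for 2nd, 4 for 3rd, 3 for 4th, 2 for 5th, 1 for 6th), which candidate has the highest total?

Alice: 9×3 + 9×4 + 10×5 + 10×6 + 9×3 + 8×4 = 232
Yara: 9×1 + 9×5 + 10×1 + 10×4 + 9×5 + 8×6 = 197
Grace: 9×2 + 9×2 + 10×2 + 10×5 + 9×6 + 8×2 = 176
Priya: 9×4 + 9×1 + 10×4 + 10×1 + 9×2 + 8×1 = 121
Maya: 9×6 + 9×6 + 10×3 + 10×2 + 9×1 + 8×5 = 207
Sam: 9×5 + 9×3 + 10×6 + 10×3 + 9×4 + 8×3 = 222

Alice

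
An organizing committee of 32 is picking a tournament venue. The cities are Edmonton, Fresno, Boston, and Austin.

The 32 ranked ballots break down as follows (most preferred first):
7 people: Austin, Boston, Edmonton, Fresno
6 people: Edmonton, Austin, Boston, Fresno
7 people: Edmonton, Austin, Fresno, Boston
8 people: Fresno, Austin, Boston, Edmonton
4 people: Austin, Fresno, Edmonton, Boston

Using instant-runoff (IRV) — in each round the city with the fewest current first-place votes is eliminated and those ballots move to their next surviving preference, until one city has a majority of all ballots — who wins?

Austin

Round 1: Edmonton 13, Fresno 8, Boston 0, Austin 11. Boston eliminated.
Round 2: Edmonton 13, Fresno 8, Austin 11. Fresno eliminated.
Round 3: Edmonton 13, Austin 19. Austin has a majority (≥17).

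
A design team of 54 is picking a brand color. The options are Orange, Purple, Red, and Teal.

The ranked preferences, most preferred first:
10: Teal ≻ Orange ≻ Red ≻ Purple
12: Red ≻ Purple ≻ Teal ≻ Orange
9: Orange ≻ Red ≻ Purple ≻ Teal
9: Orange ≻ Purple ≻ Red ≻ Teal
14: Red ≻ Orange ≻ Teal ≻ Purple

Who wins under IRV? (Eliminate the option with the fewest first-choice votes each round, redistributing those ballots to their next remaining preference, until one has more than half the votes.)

Round 1: Orange 18, Purple 0, Red 26, Teal 10. Purple eliminated.
Round 2: Orange 18, Red 26, Teal 10. Teal eliminated.
Round 3: Orange 28, Red 26. Orange has a majority (≥28).

Orange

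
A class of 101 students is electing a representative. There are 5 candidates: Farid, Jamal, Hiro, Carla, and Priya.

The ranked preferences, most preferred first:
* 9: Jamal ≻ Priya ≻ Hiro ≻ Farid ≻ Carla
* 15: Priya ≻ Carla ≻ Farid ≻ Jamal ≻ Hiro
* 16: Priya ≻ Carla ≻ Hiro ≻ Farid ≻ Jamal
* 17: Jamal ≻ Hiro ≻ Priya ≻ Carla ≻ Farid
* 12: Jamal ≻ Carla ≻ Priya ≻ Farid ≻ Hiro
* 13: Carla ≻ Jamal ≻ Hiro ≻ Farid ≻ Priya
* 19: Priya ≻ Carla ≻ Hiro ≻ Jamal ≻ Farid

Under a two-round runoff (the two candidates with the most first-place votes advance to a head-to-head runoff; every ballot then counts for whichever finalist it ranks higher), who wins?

Jamal

Round 1 first-place votes: Farid 0, Jamal 38, Hiro 0, Carla 13, Priya 50. Priya and Jamal advance.
Runoff: Priya is ranked above Jamal on 50 ballots, Jamal above Priya on 51.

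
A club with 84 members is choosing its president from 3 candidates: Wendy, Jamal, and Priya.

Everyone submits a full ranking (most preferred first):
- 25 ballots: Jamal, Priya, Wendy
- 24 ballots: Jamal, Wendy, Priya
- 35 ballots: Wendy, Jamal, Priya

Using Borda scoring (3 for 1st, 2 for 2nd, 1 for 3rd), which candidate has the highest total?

Wendy: 25×1 + 24×2 + 35×3 = 178
Jamal: 25×3 + 24×3 + 35×2 = 217
Priya: 25×2 + 24×1 + 35×1 = 109

Jamal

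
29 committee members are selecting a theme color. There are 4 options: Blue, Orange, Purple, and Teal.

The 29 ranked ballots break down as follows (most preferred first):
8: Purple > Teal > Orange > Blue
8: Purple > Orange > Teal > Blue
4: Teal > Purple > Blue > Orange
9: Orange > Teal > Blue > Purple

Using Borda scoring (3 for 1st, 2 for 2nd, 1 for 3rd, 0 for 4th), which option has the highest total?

Blue: 8×0 + 8×0 + 4×1 + 9×1 = 13
Orange: 8×1 + 8×2 + 4×0 + 9×3 = 51
Purple: 8×3 + 8×3 + 4×2 + 9×0 = 56
Teal: 8×2 + 8×1 + 4×3 + 9×2 = 54

Purple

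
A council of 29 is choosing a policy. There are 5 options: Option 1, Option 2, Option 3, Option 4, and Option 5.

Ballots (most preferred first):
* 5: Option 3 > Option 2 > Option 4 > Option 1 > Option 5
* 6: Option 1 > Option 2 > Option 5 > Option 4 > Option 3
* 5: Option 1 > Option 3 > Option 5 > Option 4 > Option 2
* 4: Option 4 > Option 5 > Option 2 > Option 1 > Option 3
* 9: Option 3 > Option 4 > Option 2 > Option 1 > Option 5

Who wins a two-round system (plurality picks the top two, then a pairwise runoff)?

Round 1 first-place votes: Option 1 11, Option 2 0, Option 3 14, Option 4 4, Option 5 0. Option 3 and Option 1 advance.
Runoff: Option 3 is ranked above Option 1 on 14 ballots, Option 1 above Option 3 on 15.

Option 1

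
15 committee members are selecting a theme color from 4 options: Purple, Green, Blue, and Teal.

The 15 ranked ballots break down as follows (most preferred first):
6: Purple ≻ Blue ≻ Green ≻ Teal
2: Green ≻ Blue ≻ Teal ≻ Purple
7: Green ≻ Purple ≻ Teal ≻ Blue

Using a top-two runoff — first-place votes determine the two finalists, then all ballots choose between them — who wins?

Round 1 first-place votes: Purple 6, Green 9, Blue 0, Teal 0. Green and Purple advance.
Runoff: Green is ranked above Purple on 9 ballots, Purple above Green on 6.

Green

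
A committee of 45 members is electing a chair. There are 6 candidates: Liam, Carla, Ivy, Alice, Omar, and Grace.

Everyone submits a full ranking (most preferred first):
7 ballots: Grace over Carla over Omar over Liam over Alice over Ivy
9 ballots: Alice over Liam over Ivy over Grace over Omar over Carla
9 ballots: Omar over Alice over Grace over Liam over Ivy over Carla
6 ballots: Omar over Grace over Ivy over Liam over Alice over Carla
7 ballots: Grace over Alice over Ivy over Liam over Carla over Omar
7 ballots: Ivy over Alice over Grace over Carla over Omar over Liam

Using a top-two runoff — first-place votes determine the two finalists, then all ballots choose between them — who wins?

Round 1 first-place votes: Liam 0, Carla 0, Ivy 7, Alice 9, Omar 15, Grace 14. Omar and Grace advance.
Runoff: Omar is ranked above Grace on 15 ballots, Grace above Omar on 30.

Grace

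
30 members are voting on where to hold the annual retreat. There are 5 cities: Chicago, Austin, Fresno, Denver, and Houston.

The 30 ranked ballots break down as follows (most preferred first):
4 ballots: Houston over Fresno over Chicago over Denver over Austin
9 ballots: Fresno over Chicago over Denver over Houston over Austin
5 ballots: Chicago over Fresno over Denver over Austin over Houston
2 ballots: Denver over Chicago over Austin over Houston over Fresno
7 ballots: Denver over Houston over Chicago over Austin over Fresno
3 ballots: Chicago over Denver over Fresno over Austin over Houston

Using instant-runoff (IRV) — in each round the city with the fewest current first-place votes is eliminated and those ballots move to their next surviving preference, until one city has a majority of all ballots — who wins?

Fresno

Round 1: Chicago 8, Austin 0, Fresno 9, Denver 9, Houston 4. Austin eliminated.
Round 2: Chicago 8, Fresno 9, Denver 9, Houston 4. Houston eliminated.
Round 3: Chicago 8, Fresno 13, Denver 9. Chicago eliminated.
Round 4: Fresno 18, Denver 12. Fresno has a majority (≥16).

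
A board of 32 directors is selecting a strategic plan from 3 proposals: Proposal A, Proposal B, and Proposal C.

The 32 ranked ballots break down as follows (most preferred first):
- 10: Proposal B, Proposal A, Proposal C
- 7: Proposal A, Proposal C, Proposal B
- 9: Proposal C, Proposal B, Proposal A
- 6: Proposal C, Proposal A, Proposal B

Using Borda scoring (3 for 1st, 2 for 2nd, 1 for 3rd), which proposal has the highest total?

Proposal C

Proposal A: 10×2 + 7×3 + 9×1 + 6×2 = 62
Proposal B: 10×3 + 7×1 + 9×2 + 6×1 = 61
Proposal C: 10×1 + 7×2 + 9×3 + 6×3 = 69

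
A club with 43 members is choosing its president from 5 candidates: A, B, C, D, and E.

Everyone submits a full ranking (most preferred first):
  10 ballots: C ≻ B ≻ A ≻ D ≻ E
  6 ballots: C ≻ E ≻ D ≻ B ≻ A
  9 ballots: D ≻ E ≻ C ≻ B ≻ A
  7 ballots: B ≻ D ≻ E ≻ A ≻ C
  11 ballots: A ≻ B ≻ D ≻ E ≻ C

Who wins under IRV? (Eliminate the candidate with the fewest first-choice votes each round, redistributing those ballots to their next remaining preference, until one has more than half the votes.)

D

Round 1: A 11, B 7, C 16, D 9, E 0. E eliminated.
Round 2: A 11, B 7, C 16, D 9. B eliminated.
Round 3: A 11, C 16, D 16. A eliminated.
Round 4: C 16, D 27. D has a majority (≥22).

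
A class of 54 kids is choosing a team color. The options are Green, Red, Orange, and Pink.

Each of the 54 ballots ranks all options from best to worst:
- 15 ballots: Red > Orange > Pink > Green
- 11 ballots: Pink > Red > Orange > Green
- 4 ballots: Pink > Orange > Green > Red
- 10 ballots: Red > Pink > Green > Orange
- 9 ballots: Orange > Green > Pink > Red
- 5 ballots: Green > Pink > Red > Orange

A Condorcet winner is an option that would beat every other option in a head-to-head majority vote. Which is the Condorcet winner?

Pink vs Green: 40–14
Pink vs Red: 29–25
Pink vs Orange: 30–24
Pink beats every other option.

Pink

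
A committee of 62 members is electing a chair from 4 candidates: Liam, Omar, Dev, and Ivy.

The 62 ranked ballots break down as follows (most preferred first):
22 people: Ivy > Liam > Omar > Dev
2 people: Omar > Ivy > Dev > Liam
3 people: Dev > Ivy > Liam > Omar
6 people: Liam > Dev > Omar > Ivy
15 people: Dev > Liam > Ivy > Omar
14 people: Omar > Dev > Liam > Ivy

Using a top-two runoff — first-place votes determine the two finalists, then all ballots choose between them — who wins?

Dev

Round 1 first-place votes: Liam 6, Omar 16, Dev 18, Ivy 22. Ivy and Dev advance.
Runoff: Ivy is ranked above Dev on 24 ballots, Dev above Ivy on 38.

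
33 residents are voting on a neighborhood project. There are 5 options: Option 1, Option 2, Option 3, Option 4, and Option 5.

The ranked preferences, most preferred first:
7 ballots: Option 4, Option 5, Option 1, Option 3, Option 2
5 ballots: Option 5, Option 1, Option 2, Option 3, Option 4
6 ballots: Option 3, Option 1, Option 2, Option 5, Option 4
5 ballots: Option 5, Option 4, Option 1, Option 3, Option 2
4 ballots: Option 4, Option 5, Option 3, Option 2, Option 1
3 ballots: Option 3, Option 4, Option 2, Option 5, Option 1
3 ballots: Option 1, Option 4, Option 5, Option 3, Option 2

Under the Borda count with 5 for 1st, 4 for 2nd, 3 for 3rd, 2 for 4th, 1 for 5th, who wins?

Option 1: 7×3 + 5×4 + 6×4 + 5×3 + 4×1 + 3×1 + 3×5 = 102
Option 2: 7×1 + 5×3 + 6×3 + 5×1 + 4×2 + 3×3 + 3×1 = 65
Option 3: 7×2 + 5×2 + 6×5 + 5×2 + 4×3 + 3×5 + 3×2 = 97
Option 4: 7×5 + 5×1 + 6×1 + 5×4 + 4×5 + 3×4 + 3×4 = 110
Option 5: 7×4 + 5×5 + 6×2 + 5×5 + 4×4 + 3×2 + 3×3 = 121

Option 5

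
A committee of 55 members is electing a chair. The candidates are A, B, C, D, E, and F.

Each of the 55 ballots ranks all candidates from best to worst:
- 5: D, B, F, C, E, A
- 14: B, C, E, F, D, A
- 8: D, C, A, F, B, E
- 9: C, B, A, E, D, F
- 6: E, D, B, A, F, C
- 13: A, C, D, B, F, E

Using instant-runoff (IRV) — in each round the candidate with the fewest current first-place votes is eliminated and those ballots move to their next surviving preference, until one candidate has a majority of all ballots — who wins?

D

Round 1: A 13, B 14, C 9, D 13, E 6, F 0. F eliminated.
Round 2: A 13, B 14, C 9, D 13, E 6. E eliminated.
Round 3: A 13, B 14, C 9, D 19. C eliminated.
Round 4: A 13, B 23, D 19. A eliminated.
Round 5: B 23, D 32. D has a majority (≥28).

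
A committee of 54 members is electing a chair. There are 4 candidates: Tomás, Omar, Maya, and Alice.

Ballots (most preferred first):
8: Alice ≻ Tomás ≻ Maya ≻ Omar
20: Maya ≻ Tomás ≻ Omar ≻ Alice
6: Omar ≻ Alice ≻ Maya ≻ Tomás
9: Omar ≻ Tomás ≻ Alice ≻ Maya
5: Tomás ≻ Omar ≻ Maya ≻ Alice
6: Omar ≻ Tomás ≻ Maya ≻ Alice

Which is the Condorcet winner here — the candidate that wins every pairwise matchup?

Tomás vs Omar: 33–21
Tomás vs Maya: 28–26
Tomás vs Alice: 40–14
Tomás beats every other candidate.

Tomás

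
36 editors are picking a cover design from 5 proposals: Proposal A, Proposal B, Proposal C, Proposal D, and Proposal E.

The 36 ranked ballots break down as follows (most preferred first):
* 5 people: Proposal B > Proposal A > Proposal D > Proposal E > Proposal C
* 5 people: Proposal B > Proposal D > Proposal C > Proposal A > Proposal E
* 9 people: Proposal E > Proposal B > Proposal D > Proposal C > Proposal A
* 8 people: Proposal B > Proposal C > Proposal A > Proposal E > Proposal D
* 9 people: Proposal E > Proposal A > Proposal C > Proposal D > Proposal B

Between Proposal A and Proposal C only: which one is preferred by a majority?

Proposal A is ranked above Proposal C on 14 ballots; Proposal C above Proposal A on 22.

Proposal C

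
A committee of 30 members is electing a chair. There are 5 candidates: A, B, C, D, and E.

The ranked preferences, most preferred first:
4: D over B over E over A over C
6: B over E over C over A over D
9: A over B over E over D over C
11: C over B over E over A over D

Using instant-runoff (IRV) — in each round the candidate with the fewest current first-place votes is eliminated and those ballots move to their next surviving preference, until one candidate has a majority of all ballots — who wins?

B

Round 1: A 9, B 6, C 11, D 4, E 0. E eliminated.
Round 2: A 9, B 6, C 11, D 4. D eliminated.
Round 3: A 9, B 10, C 11. A eliminated.
Round 4: B 19, C 11. B has a majority (≥16).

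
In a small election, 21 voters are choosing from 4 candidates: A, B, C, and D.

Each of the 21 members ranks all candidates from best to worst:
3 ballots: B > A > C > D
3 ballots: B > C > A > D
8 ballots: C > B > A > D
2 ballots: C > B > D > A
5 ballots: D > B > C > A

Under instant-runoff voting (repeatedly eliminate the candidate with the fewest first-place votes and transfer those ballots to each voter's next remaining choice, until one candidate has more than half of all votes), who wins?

B

Round 1: A 0, B 6, C 10, D 5. A eliminated.
Round 2: B 6, C 10, D 5. D eliminated.
Round 3: B 11, C 10. B has a majority (≥11).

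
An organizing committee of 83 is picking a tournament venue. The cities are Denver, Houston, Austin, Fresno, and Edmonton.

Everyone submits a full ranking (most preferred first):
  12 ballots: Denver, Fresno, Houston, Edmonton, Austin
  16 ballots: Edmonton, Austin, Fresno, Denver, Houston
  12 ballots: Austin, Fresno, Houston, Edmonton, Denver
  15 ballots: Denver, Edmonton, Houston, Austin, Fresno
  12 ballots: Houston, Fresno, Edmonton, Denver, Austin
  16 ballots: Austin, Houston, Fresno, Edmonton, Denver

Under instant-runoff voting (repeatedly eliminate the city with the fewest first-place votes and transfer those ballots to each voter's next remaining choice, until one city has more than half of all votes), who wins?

Round 1: Denver 27, Houston 12, Austin 28, Fresno 0, Edmonton 16. Fresno eliminated.
Round 2: Denver 27, Houston 12, Austin 28, Edmonton 16. Houston eliminated.
Round 3: Denver 27, Austin 28, Edmonton 28. Denver eliminated.
Round 4: Austin 28, Edmonton 55. Edmonton has a majority (≥42).

Edmonton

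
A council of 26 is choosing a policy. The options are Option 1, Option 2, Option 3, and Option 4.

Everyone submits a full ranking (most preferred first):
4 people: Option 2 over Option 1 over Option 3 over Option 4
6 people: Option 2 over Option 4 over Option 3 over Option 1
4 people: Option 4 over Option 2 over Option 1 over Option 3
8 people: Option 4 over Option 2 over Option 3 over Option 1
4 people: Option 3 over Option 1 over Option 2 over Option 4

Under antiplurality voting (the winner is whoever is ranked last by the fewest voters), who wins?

Option 2

Last-place votes: Option 1 14, Option 2 0, Option 3 4, Option 4 8.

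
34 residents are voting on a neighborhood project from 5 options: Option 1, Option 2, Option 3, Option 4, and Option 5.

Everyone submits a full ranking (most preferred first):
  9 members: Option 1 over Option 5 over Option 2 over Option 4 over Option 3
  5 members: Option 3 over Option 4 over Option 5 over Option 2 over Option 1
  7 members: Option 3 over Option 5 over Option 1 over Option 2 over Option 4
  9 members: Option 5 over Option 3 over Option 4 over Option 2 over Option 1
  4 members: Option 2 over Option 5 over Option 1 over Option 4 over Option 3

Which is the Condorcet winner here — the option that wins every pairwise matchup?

Option 5

Option 5 vs Option 1: 25–9
Option 5 vs Option 2: 30–4
Option 5 vs Option 3: 22–12
Option 5 vs Option 4: 29–5
Option 5 beats every other option.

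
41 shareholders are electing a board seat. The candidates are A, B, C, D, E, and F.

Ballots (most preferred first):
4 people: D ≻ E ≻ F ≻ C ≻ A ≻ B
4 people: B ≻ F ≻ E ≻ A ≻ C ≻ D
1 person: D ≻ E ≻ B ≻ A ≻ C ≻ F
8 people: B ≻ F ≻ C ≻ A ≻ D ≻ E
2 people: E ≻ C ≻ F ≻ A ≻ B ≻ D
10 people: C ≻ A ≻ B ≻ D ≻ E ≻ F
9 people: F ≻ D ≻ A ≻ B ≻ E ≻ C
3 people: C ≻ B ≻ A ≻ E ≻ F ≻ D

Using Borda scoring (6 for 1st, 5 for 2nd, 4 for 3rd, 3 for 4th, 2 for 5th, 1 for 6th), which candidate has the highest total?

B

A: 4×2 + 4×3 + 1×3 + 8×3 + 2×3 + 10×5 + 9×4 + 3×4 = 151
B: 4×1 + 4×6 + 1×4 + 8×6 + 2×2 + 10×4 + 9×3 + 3×5 = 166
C: 4×3 + 4×2 + 1×2 + 8×4 + 2×5 + 10×6 + 9×1 + 3×6 = 151
D: 4×6 + 4×1 + 1×6 + 8×2 + 2×1 + 10×3 + 9×5 + 3×1 = 130
E: 4×5 + 4×4 + 1×5 + 8×1 + 2×6 + 10×2 + 9×2 + 3×3 = 108
F: 4×4 + 4×5 + 1×1 + 8×5 + 2×4 + 10×1 + 9×6 + 3×2 = 155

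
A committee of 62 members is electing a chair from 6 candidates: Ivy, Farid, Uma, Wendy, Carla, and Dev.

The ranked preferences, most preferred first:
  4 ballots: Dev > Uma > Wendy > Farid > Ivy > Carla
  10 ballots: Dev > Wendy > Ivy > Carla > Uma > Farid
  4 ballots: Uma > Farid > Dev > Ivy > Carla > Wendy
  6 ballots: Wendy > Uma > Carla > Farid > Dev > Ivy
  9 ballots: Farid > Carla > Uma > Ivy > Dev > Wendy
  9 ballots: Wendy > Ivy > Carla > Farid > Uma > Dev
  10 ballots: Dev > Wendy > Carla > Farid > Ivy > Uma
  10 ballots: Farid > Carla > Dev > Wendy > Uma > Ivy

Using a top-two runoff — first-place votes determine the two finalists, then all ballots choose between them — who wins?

Farid

Round 1 first-place votes: Ivy 0, Farid 19, Uma 4, Wendy 15, Carla 0, Dev 24. Dev and Farid advance.
Runoff: Dev is ranked above Farid on 24 ballots, Farid above Dev on 38.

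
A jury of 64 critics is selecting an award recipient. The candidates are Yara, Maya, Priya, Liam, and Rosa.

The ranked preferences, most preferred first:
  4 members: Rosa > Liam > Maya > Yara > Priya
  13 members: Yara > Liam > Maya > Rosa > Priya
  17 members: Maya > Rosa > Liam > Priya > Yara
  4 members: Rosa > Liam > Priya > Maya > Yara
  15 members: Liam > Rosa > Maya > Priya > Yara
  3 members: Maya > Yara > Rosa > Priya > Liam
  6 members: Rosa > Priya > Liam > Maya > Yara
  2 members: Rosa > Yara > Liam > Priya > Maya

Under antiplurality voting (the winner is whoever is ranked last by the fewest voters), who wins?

Last-place votes: Yara 42, Maya 2, Priya 17, Liam 3, Rosa 0.

Rosa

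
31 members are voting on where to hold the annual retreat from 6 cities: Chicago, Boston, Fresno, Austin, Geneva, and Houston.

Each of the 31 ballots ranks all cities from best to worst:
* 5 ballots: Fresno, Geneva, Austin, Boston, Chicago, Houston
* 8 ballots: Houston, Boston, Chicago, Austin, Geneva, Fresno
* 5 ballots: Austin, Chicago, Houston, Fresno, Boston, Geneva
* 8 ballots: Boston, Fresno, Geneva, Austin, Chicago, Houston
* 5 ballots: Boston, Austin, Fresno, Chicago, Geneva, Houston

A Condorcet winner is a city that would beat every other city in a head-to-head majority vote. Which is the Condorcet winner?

Boston

Boston vs Chicago: 26–5
Boston vs Fresno: 21–10
Boston vs Austin: 21–10
Boston vs Geneva: 26–5
Boston vs Houston: 18–13
Boston beats every other city.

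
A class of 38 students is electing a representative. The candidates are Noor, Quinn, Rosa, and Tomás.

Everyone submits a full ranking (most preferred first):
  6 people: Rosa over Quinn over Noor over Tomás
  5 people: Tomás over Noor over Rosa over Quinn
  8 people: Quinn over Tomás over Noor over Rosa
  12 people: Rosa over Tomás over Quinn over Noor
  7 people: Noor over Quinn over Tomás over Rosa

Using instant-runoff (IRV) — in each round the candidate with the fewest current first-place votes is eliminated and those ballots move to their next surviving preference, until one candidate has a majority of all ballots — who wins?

Noor

Round 1: Noor 7, Quinn 8, Rosa 18, Tomás 5. Tomás eliminated.
Round 2: Noor 12, Quinn 8, Rosa 18. Quinn eliminated.
Round 3: Noor 20, Rosa 18. Noor has a majority (≥20).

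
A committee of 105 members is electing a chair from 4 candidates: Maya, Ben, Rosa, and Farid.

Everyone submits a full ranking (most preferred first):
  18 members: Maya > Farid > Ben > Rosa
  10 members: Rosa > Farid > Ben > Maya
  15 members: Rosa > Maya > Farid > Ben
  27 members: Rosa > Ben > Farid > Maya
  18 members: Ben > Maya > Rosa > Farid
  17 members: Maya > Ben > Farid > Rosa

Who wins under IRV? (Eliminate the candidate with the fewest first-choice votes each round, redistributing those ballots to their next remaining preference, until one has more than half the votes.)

Round 1: Maya 35, Ben 18, Rosa 52, Farid 0. Farid eliminated.
Round 2: Maya 35, Ben 18, Rosa 52. Ben eliminated.
Round 3: Maya 53, Rosa 52. Maya has a majority (≥53).

Maya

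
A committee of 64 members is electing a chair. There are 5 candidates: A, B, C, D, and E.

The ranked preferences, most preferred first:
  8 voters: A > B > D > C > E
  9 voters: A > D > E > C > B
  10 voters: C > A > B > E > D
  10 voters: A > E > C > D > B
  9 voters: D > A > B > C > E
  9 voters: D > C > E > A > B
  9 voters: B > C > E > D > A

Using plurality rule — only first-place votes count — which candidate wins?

A

First-place votes: A 27, B 9, C 10, D 18, E 0.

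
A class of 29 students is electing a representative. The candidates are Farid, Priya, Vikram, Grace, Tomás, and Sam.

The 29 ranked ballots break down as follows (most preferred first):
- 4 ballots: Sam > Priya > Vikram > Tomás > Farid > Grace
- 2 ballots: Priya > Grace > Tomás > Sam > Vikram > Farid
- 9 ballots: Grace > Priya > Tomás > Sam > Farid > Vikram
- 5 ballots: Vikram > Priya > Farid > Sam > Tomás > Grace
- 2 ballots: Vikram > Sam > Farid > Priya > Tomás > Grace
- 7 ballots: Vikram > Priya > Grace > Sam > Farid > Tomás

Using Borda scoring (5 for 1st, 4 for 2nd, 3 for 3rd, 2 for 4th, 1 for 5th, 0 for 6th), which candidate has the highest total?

Farid: 4×1 + 2×0 + 9×1 + 5×3 + 2×3 + 7×1 = 41
Priya: 4×4 + 2×5 + 9×4 + 5×4 + 2×2 + 7×4 = 114
Vikram: 4×3 + 2×1 + 9×0 + 5×5 + 2×5 + 7×5 = 84
Grace: 4×0 + 2×4 + 9×5 + 5×0 + 2×0 + 7×3 = 74
Tomás: 4×2 + 2×3 + 9×3 + 5×1 + 2×1 + 7×0 = 48
Sam: 4×5 + 2×2 + 9×2 + 5×2 + 2×4 + 7×2 = 74

Priya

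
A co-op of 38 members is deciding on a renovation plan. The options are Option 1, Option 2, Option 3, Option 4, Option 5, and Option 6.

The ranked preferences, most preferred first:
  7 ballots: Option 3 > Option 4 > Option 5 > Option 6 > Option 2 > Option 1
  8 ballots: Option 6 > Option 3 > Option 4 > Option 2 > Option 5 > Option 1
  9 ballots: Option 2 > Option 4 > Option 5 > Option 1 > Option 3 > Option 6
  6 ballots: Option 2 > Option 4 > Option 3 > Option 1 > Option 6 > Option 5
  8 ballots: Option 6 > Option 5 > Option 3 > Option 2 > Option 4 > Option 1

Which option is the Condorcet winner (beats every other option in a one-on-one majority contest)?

Option 3

Option 3 vs Option 1: 29–9
Option 3 vs Option 2: 23–15
Option 3 vs Option 4: 23–15
Option 3 vs Option 5: 21–17
Option 3 vs Option 6: 22–16
Option 3 beats every other option.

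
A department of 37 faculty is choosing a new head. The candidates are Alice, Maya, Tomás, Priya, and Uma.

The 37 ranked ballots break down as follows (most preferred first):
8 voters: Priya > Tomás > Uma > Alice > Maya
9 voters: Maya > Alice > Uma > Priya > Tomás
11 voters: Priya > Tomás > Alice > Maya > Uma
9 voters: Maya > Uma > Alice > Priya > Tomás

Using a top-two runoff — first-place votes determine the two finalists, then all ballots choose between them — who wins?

Priya

Round 1 first-place votes: Alice 0, Maya 18, Tomás 0, Priya 19, Uma 0. Priya and Maya advance.
Runoff: Priya is ranked above Maya on 19 ballots, Maya above Priya on 18.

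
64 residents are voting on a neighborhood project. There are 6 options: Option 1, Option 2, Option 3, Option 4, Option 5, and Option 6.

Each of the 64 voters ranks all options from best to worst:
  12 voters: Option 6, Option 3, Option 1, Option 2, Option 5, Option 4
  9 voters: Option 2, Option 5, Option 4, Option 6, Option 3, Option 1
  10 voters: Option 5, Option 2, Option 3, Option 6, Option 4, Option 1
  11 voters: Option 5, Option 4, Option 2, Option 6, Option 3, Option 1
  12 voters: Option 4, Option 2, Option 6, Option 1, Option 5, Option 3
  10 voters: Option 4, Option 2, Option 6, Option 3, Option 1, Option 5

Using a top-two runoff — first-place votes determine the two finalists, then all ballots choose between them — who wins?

Option 5

Round 1 first-place votes: Option 1 0, Option 2 9, Option 3 0, Option 4 22, Option 5 21, Option 6 12. Option 4 and Option 5 advance.
Runoff: Option 4 is ranked above Option 5 on 22 ballots, Option 5 above Option 4 on 42.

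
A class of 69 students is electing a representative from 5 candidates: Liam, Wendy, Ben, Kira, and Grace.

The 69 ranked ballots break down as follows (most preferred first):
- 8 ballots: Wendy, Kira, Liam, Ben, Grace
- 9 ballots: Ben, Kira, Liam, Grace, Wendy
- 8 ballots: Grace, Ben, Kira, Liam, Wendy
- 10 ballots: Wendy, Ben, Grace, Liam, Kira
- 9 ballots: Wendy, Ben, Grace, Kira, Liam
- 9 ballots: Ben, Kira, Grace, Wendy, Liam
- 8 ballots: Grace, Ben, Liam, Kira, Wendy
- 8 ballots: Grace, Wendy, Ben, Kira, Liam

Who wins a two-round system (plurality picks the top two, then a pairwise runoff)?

Grace

Round 1 first-place votes: Liam 0, Wendy 27, Ben 18, Kira 0, Grace 24. Wendy and Grace advance.
Runoff: Wendy is ranked above Grace on 27 ballots, Grace above Wendy on 42.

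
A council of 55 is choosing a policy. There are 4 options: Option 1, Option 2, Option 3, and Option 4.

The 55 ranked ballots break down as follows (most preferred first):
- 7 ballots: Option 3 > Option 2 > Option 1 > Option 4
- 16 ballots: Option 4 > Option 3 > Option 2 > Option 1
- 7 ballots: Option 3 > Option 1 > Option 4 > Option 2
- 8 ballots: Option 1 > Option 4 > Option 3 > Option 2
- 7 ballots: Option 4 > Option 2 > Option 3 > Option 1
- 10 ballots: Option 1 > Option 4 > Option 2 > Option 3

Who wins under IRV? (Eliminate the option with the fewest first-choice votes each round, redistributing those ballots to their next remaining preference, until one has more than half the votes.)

Round 1: Option 1 18, Option 2 0, Option 3 14, Option 4 23. Option 2 eliminated.
Round 2: Option 1 18, Option 3 14, Option 4 23. Option 3 eliminated.
Round 3: Option 1 32, Option 4 23. Option 1 has a majority (≥28).

Option 1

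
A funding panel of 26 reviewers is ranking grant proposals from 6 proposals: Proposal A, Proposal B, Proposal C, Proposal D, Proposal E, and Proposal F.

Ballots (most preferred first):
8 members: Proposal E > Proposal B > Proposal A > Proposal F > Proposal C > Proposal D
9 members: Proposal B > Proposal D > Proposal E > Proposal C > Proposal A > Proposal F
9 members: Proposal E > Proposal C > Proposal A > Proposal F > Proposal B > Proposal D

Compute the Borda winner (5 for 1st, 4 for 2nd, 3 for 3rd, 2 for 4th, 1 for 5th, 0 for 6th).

Proposal E

Proposal A: 8×3 + 9×1 + 9×3 = 60
Proposal B: 8×4 + 9×5 + 9×1 = 86
Proposal C: 8×1 + 9×2 + 9×4 = 62
Proposal D: 8×0 + 9×4 + 9×0 = 36
Proposal E: 8×5 + 9×3 + 9×5 = 112
Proposal F: 8×2 + 9×0 + 9×2 = 34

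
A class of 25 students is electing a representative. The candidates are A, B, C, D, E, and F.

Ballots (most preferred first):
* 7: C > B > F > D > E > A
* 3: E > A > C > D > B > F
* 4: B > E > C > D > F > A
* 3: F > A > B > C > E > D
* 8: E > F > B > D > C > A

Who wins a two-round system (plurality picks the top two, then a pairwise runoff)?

E

Round 1 first-place votes: A 0, B 4, C 7, D 0, E 11, F 3. E and C advance.
Runoff: E is ranked above C on 15 ballots, C above E on 10.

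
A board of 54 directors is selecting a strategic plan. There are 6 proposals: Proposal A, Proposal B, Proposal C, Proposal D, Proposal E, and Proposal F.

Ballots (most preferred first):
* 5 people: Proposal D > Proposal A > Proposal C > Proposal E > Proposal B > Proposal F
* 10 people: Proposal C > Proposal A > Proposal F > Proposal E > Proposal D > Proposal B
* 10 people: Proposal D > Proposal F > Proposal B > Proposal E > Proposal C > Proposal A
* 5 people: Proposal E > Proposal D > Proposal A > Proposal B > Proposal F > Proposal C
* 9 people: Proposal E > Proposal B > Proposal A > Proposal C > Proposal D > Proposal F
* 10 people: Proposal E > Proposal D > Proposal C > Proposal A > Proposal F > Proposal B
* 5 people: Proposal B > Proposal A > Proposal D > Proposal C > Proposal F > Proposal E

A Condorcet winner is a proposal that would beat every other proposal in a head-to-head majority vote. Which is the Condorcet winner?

Proposal E vs Proposal A: 34–20
Proposal E vs Proposal B: 39–15
Proposal E vs Proposal C: 34–20
Proposal E vs Proposal D: 34–20
Proposal E vs Proposal F: 29–25
Proposal E beats every other proposal.

Proposal E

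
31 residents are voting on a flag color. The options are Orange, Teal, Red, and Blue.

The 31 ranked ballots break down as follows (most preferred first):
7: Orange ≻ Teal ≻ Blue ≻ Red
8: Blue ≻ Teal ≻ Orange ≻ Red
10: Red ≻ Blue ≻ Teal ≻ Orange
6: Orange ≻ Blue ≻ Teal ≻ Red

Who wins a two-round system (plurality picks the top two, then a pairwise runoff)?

Orange

Round 1 first-place votes: Orange 13, Teal 0, Red 10, Blue 8. Orange and Red advance.
Runoff: Orange is ranked above Red on 21 ballots, Red above Orange on 10.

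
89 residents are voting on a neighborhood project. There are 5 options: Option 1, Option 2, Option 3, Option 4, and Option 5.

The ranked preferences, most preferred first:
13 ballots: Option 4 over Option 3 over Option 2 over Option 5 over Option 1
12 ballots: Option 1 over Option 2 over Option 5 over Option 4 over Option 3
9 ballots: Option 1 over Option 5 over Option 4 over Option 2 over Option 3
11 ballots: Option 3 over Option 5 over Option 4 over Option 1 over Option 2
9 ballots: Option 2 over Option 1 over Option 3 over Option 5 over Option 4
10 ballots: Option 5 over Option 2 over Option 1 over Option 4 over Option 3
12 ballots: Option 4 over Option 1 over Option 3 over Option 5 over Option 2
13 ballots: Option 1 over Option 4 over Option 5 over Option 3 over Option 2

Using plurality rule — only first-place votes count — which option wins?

Option 1

First-place votes: Option 1 34, Option 2 9, Option 3 11, Option 4 25, Option 5 10.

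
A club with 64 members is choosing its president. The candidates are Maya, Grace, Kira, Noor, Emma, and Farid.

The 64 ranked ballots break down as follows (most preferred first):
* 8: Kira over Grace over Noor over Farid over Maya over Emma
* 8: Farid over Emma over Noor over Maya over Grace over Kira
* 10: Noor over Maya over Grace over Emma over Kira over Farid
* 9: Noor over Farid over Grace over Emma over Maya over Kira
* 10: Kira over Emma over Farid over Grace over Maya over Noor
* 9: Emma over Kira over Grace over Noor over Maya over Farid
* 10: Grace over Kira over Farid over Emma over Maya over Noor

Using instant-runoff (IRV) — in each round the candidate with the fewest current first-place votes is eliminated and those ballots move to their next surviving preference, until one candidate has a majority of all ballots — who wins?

Kira

Round 1: Maya 0, Grace 10, Kira 18, Noor 19, Emma 9, Farid 8. Maya eliminated.
Round 2: Grace 10, Kira 18, Noor 19, Emma 9, Farid 8. Farid eliminated.
Round 3: Grace 10, Kira 18, Noor 19, Emma 17. Grace eliminated.
Round 4: Kira 28, Noor 19, Emma 17. Emma eliminated.
Round 5: Kira 37, Noor 27. Kira has a majority (≥33).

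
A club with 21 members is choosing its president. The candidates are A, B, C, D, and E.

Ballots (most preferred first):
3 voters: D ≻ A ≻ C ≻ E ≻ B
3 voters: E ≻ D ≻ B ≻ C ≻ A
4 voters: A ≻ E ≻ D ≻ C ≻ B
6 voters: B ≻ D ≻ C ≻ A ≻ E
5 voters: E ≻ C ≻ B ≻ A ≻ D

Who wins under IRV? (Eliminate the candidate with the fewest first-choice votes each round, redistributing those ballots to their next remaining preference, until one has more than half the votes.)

Round 1: A 4, B 6, C 0, D 3, E 8. C eliminated.
Round 2: A 4, B 6, D 3, E 8. D eliminated.
Round 3: A 7, B 6, E 8. B eliminated.
Round 4: A 13, E 8. A has a majority (≥11).

A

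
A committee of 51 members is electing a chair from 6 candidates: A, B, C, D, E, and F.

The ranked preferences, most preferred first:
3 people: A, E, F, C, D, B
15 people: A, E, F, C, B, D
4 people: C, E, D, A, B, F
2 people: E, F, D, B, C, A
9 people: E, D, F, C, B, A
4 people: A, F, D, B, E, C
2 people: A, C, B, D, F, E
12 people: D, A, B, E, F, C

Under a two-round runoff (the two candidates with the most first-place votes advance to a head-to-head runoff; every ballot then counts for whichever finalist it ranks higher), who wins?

Round 1 first-place votes: A 24, B 0, C 4, D 12, E 11, F 0. A and D advance.
Runoff: A is ranked above D on 24 ballots, D above A on 27.

D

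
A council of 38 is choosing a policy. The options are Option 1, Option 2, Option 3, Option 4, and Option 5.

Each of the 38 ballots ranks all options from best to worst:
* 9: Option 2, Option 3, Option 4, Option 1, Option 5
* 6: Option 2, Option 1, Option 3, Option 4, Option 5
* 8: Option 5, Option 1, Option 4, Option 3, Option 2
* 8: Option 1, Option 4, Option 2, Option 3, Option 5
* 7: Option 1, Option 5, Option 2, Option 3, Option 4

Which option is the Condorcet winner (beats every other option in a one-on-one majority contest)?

Option 1 vs Option 2: 23–15
Option 1 vs Option 3: 29–9
Option 1 vs Option 4: 29–9
Option 1 vs Option 5: 30–8
Option 1 beats every other option.

Option 1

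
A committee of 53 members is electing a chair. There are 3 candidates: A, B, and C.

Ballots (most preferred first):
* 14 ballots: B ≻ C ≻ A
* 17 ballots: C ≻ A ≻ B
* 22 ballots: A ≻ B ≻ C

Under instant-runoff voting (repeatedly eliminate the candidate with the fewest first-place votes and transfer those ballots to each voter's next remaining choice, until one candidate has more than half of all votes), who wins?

C

Round 1: A 22, B 14, C 17. B eliminated.
Round 2: A 22, C 31. C has a majority (≥27).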